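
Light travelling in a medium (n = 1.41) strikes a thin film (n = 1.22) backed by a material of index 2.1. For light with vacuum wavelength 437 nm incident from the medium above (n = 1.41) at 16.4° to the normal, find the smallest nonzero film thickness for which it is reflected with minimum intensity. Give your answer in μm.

At the upper boundary (n = 1.41 to n = 1.22) the reflected ray undergoes no phase shift.
At the lower boundary (n = 1.22 to n = 2.1) the reflected ray undergoes a half-wave phase shift.
The two reflections differ by half a wavelength.
For minimum reflection here: 2 n t cos θ_r = m λ.
Snell's law: 1.41 sin 16.4° = 1.22 sin θ_r → sin θ_r = 0.326, cos θ_r = 0.945.
Minimum nonzero at m = 1: t = λ / (2 n cos θ_r) = 437 / (2 × 1.22 × 0.945) = 189 nm.

0.189 μm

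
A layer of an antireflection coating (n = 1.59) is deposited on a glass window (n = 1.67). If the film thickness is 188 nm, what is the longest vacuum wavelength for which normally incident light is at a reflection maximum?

Top surface (1.0 → 1.59): reflection off a higher-index medium gives a half-wave phase shift.
Ray reflecting at the bottom interface goes from n = 1.59 toward n = 1.67: a half-wave phase shift.
The two reflections carry the same phase change, so no net offset.
For strong reflection here: 2 n t = m λ.
λ = 2 n t / m. The longest wavelength is m = 1: λ = 2 × 1.59 × 188 / 1.00 = 598 nm.

598 nm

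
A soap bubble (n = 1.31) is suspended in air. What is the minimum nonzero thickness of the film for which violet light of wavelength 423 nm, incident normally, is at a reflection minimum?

Ray reflecting at the top interface goes from n = 1.0 toward n = 1.31: a half-wave phase shift.
Ray reflecting at the bottom interface goes from n = 1.31 toward n = 1.0: no phase shift.
The two reflections differ by half a wavelength.
With one net inversion, destructive interference in reflection requires 2 n t = m λ.
Minimum nonzero at m = 1: t = λ / (2 n) = 423 / (2 × 1.31) = 161 nm.

161 nm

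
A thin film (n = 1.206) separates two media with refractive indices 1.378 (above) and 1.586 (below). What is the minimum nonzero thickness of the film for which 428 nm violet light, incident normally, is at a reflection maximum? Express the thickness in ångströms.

887 Å

At the upper boundary (n = 1.378 to n = 1.206) the reflected ray undergoes no phase shift.
Bottom surface (1.206 → 1.586): reflection off a higher-index medium gives a half-wave phase shift.
Net: one phase inversion between the two reflected rays.
So the condition for constructive reflection is 2 n t = (m + ½) λ.
Minimum at m = 0: t = λ / (4 n) = 428 / (4 × 1.206) = 88.7 nm.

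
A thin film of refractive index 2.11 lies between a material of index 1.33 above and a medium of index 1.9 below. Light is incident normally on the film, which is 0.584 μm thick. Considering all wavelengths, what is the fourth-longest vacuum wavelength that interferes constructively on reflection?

704 nm

Ray reflecting at the top interface goes from n = 1.33 toward n = 2.11: a half-wave phase shift.
Bottom surface (2.11 → 1.9): reflection off a lower-index medium gives no phase shift.
Net: one phase inversion between the two reflected rays.
With one net inversion, constructive interference in reflection requires 2 n t = (m + ½) λ.
λ = 2 n t / (m + ½). The fourth-longest wavelength is m = 3: λ = 2 × 2.11 × 584 / 3.50 = 704 nm.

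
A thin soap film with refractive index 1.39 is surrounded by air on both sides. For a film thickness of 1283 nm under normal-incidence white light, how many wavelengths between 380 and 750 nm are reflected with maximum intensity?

At the upper boundary (n = 1.0 to n = 1.39) the reflected ray undergoes a half-wave phase shift.
At the lower boundary (n = 1.39 to n = 1.0) the reflected ray undergoes no phase shift.
Exactly one π shift → a net half-wave offset.
For strong reflection here: 2 n t = (m + ½) λ.
λ = 2 n t / (m + ½) = 3567 / (m + ½) nm.
m=4: 793 nm (IR); m=5: 648 nm (visible); m=6: 549 nm (visible); m=7: 476 nm (visible); m=8: 420 nm (visible); m=9: 375 nm (UV).

4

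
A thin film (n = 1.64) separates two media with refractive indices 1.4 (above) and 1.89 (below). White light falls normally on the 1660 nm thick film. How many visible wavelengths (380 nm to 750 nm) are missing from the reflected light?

7

At the upper boundary (n = 1.4 to n = 1.64) the reflected ray undergoes a half-wave phase shift.
Ray reflecting at the bottom interface goes from n = 1.64 toward n = 1.89: a half-wave phase shift.
Net: no relative phase inversion (both shifts match).
For minimum reflection here: 2 n t = (m + ½) λ.
λ = 2 n t / (m + ½) = 5445 / (m + ½) nm.
m=6: 838 nm (IR); m=7: 726 nm (visible); m=8: 641 nm (visible); m=9: 573 nm (visible); m=10: 519 nm (visible); m=11: 473 nm (visible); m=12: 436 nm (visible); m=13: 403 nm (visible); m=14: 376 nm (UV).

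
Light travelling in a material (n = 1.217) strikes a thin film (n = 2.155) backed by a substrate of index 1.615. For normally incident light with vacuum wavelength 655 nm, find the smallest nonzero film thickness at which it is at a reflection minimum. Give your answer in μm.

0.152 μm

At the upper boundary (n = 1.217 to n = 2.155) the reflected ray undergoes a half-wave phase shift.
At the lower boundary (n = 2.155 to n = 1.615) the reflected ray undergoes no phase shift.
Exactly one π shift → a net half-wave offset.
For dark reflection here: 2 n t = m λ.
Minimum nonzero at m = 1: t = λ / (2 n) = 655 / (2 × 2.155) = 152 nm.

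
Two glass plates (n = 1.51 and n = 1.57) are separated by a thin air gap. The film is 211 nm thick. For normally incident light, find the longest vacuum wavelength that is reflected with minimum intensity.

422 nm

Ray reflecting at the top interface goes from n = 1.51 toward n = 1.0: no phase shift.
Bottom surface (1.0 → 1.57): reflection off a higher-index medium gives a half-wave phase shift.
The two reflections differ by half a wavelength.
So the condition for destructive reflection is 2 n t = m λ.
λ = 2 n t / m. The longest wavelength is m = 1: λ = 2 × 1.0 × 211 / 1.00 = 422 nm.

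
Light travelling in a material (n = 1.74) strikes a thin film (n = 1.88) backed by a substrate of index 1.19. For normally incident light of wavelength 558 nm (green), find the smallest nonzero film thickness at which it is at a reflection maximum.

74.2 nm

Top surface (1.74 → 1.88): reflection off a higher-index medium gives a half-wave phase shift.
Bottom surface (1.88 → 1.19): reflection off a lower-index medium gives no phase shift.
Exactly one π shift → a net half-wave offset.
For bright reflection here: 2 n t = (m + ½) λ.
Minimum at m = 0: t = λ / (4 n) = 558 / (4 × 1.88) = 74.2 nm.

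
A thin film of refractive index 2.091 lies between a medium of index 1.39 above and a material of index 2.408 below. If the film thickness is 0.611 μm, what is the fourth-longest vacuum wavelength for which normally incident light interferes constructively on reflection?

At the upper boundary (n = 1.39 to n = 2.091) the reflected ray undergoes a half-wave phase shift.
At the lower boundary (n = 2.091 to n = 2.408) the reflected ray undergoes a half-wave phase shift.
The two reflections carry the same phase change, so no net offset.
With no net inversion, constructive interference in reflection requires 2 n t = m λ.
λ = 2 n t / m. The fourth-longest wavelength is m = 4: λ = 2 × 2.091 × 611 / 4.00 = 639 nm.

639 nm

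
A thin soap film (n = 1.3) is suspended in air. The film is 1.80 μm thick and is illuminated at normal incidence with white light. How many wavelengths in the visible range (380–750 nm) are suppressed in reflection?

Ray reflecting at the top interface goes from n = 1.0 toward n = 1.3: a half-wave phase shift.
Ray reflecting at the bottom interface goes from n = 1.3 toward n = 1.0: no phase shift.
Net: one phase inversion between the two reflected rays.
With one net inversion, destructive interference in reflection requires 2 n t = m λ.
λ = 2 n t / m = 4680 / m nm.
m=6: 780 nm (IR); m=7: 669 nm (visible); m=8: 585 nm (visible); m=9: 520 nm (visible); m=10: 468 nm (visible); m=11: 425 nm (visible); m=12: 390 nm (visible); m=13: 360 nm (UV).

6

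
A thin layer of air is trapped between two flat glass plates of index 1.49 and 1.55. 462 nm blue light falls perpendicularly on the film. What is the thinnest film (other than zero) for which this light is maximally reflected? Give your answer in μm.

0.116 μm

Top surface (1.49 → 1.0): reflection off a lower-index medium gives no phase shift.
Ray reflecting at the bottom interface goes from n = 1.0 toward n = 1.55: a half-wave phase shift.
Exactly one π shift → a net half-wave offset.
So the condition for constructive reflection is 2 n t = (m + ½) λ.
Minimum at m = 0: t = λ / (4 n) = 462 / (4 × 1.0) = 116 nm.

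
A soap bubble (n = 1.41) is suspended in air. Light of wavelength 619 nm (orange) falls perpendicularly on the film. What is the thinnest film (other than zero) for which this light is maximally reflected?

110 nm

Top surface (1.0 → 1.41): reflection off a higher-index medium gives a half-wave phase shift.
Bottom surface (1.41 → 1.0): reflection off a lower-index medium gives no phase shift.
Net: one phase inversion between the two reflected rays.
For maximum reflection here: 2 n t = (m + ½) λ.
Minimum at m = 0: t = λ / (4 n) = 619 / (4 × 1.41) = 110 nm.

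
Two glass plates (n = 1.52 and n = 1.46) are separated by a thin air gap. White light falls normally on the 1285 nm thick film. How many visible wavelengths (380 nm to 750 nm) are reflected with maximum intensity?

4

Ray reflecting at the top interface goes from n = 1.52 toward n = 1.0: no phase shift.
At the lower boundary (n = 1.0 to n = 1.46) the reflected ray undergoes a half-wave phase shift.
Net: one phase inversion between the two reflected rays.
So the condition for constructive reflection is 2 n t = (m + ½) λ.
λ = 2 n t / (m + ½) = 2570 / (m + ½) nm.
m=2: 1028 nm (IR); m=3: 734 nm (visible); m=4: 571 nm (visible); m=5: 467 nm (visible); m=6: 395 nm (visible); m=7: 343 nm (UV).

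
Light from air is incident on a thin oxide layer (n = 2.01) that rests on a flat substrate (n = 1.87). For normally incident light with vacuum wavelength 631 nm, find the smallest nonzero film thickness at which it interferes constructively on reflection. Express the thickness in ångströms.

Ray reflecting at the top interface goes from n = 1.0 toward n = 2.01: a half-wave phase shift.
At the lower boundary (n = 2.01 to n = 1.87) the reflected ray undergoes no phase shift.
Net: one phase inversion between the two reflected rays.
So the condition for constructive reflection is 2 n t = (m + ½) λ.
Minimum at m = 0: t = λ / (4 n) = 631 / (4 × 2.01) = 78.5 nm.

785 Å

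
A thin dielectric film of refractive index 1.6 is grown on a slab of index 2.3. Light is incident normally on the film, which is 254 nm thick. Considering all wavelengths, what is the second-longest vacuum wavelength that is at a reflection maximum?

406 nm

Top surface (1.0 → 1.6): reflection off a higher-index medium gives a half-wave phase shift.
Ray reflecting at the bottom interface goes from n = 1.6 toward n = 2.3: a half-wave phase shift.
The two reflections carry the same phase change, so no net offset.
So the condition for constructive reflection is 2 n t = m λ.
λ = 2 n t / m. The second-longest wavelength is m = 2: λ = 2 × 1.6 × 254 / 2.00 = 406 nm.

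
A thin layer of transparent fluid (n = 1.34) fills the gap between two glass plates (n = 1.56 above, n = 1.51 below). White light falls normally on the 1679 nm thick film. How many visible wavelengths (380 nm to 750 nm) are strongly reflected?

At the upper boundary (n = 1.56 to n = 1.34) the reflected ray undergoes no phase shift.
Bottom surface (1.34 → 1.51): reflection off a higher-index medium gives a half-wave phase shift.
Exactly one π shift → a net half-wave offset.
With one net inversion, constructive interference in reflection requires 2 n t = (m + ½) λ.
λ = 2 n t / (m + ½) = 4500 / (m + ½) nm.
m=5: 818 nm (IR); m=6: 692 nm (visible); m=7: 600 nm (visible); m=8: 529 nm (visible); m=9: 474 nm (visible); m=10: 429 nm (visible); m=11: 391 nm (visible); m=12: 360 nm (UV).

6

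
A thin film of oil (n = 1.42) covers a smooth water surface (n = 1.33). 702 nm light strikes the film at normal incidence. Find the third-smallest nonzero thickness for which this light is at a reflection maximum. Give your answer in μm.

0.618 μm

Top surface (1.0 → 1.42): reflection off a higher-index medium gives a half-wave phase shift.
Ray reflecting at the bottom interface goes from n = 1.42 toward n = 1.33: no phase shift.
Net: one phase inversion between the two reflected rays.
So the condition for constructive reflection is 2 n t = (m + ½) λ.
The third-smallest nonzero thickness corresponds to m = 2: t = (m + ½) λ / (2 n) = 2.50 × 702 / (2 × 1.42) = 618 nm.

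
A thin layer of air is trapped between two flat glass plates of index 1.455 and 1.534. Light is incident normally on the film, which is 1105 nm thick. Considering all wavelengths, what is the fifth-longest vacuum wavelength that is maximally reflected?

Top surface (1.455 → 1.0): reflection off a lower-index medium gives no phase shift.
Ray reflecting at the bottom interface goes from n = 1.0 toward n = 1.534: a half-wave phase shift.
Net: one phase inversion between the two reflected rays.
For bright reflection here: 2 n t = (m + ½) λ.
λ = 2 n t / (m + ½). The fifth-longest wavelength is m = 4: λ = 2 × 1.0 × 1105 / 4.50 = 491 nm.

491 nm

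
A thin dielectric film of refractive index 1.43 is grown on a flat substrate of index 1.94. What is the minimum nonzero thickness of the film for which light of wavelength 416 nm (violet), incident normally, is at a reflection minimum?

72.7 nm

Ray reflecting at the top interface goes from n = 1.0 toward n = 1.43: a half-wave phase shift.
Bottom surface (1.43 → 1.94): reflection off a higher-index medium gives a half-wave phase shift.
Zero or two π shifts → no net half-wave offset.
So the condition for destructive reflection is 2 n t = (m + ½) λ.
Minimum at m = 0: t = λ / (4 n) = 416 / (4 × 1.43) = 72.7 nm.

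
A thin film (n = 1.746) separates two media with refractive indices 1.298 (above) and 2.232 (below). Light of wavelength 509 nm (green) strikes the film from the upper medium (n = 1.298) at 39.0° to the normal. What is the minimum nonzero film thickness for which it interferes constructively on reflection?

165 nm

At the upper boundary (n = 1.298 to n = 1.746) the reflected ray undergoes a half-wave phase shift.
Bottom surface (1.746 → 2.232): reflection off a higher-index medium gives a half-wave phase shift.
Zero or two π shifts → no net half-wave offset.
For bright reflection here: 2 n t cos θ_r = m λ.
Snell's law: 1.298 sin 39.0° = 1.746 sin θ_r → sin θ_r = 0.468, cos θ_r = 0.884.
Minimum nonzero at m = 1: t = λ / (2 n cos θ_r) = 509 / (2 × 1.746 × 0.884) = 165 nm.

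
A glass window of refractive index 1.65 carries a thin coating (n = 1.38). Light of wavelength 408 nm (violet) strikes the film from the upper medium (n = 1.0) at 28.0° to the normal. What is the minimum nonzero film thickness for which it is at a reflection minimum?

At the upper boundary (n = 1.0 to n = 1.38) the reflected ray undergoes a half-wave phase shift.
Ray reflecting at the bottom interface goes from n = 1.38 toward n = 1.65: a half-wave phase shift.
The two reflections carry the same phase change, so no net offset.
So the condition for destructive reflection is 2 n t cos θ_r = (m + ½) λ.
Snell's law: 1.0 sin 28.0° = 1.38 sin θ_r → sin θ_r = 0.340, cos θ_r = 0.940.
Minimum at m = 0: t = λ / (4 n cos θ_r) = 408 / (4 × 1.38 × 0.940) = 78.6 nm.

78.6 nm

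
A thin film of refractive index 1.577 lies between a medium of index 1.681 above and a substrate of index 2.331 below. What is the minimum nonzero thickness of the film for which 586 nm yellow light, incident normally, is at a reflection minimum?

186 nm

Ray reflecting at the top interface goes from n = 1.681 toward n = 1.577: no phase shift.
Bottom surface (1.577 → 2.331): reflection off a higher-index medium gives a half-wave phase shift.
Net: one phase inversion between the two reflected rays.
For minimum reflection here: 2 n t = m λ.
Minimum nonzero at m = 1: t = λ / (2 n) = 586 / (2 × 1.577) = 186 nm.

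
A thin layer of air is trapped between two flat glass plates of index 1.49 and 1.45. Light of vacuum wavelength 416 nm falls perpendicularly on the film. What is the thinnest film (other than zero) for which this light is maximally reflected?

104 nm

Top surface (1.49 → 1.0): reflection off a lower-index medium gives no phase shift.
Ray reflecting at the bottom interface goes from n = 1.0 toward n = 1.45: a half-wave phase shift.
Net: one phase inversion between the two reflected rays.
For strong reflection here: 2 n t = (m + ½) λ.
Minimum at m = 0: t = λ / (4 n) = 416 / (4 × 1.0) = 104 nm.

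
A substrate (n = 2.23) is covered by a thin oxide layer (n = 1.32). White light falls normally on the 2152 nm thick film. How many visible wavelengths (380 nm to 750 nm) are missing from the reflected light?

Top surface (1.0 → 1.32): reflection off a higher-index medium gives a half-wave phase shift.
Bottom surface (1.32 → 2.23): reflection off a higher-index medium gives a half-wave phase shift.
Zero or two π shifts → no net half-wave offset.
For weak reflection here: 2 n t = (m + ½) λ.
λ = 2 n t / (m + ½) = 5681 / (m + ½) nm.
m=7: 758 nm (IR); m=8: 668 nm (visible); m=9: 598 nm (visible); m=10: 541 nm (visible); m=11: 494 nm (visible); m=12: 455 nm (visible); m=13: 421 nm (visible); m=14: 392 nm (visible); m=15: 367 nm (UV).

7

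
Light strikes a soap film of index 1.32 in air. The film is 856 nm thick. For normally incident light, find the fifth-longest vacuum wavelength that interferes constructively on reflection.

502 nm

Ray reflecting at the top interface goes from n = 1.0 toward n = 1.32: a half-wave phase shift.
Ray reflecting at the bottom interface goes from n = 1.32 toward n = 1.0: no phase shift.
Exactly one π shift → a net half-wave offset.
For strong reflection here: 2 n t = (m + ½) λ.
λ = 2 n t / (m + ½). The fifth-longest wavelength is m = 4: λ = 2 × 1.32 × 856 / 4.50 = 502 nm.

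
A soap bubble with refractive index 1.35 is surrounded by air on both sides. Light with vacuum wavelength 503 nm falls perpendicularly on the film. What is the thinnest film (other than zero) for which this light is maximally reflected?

Top surface (1.0 → 1.35): reflection off a higher-index medium gives a half-wave phase shift.
Bottom surface (1.35 → 1.0): reflection off a lower-index medium gives no phase shift.
The two reflections differ by half a wavelength.
For strong reflection here: 2 n t = (m + ½) λ.
Minimum at m = 0: t = λ / (4 n) = 503 / (4 × 1.35) = 93.1 nm.

93.1 nm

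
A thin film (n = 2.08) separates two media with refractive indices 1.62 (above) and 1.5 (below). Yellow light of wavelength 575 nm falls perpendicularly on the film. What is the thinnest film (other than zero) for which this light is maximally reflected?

69.1 nm

Top surface (1.62 → 2.08): reflection off a higher-index medium gives a half-wave phase shift.
At the lower boundary (n = 2.08 to n = 1.5) the reflected ray undergoes no phase shift.
The two reflections differ by half a wavelength.
With one net inversion, constructive interference in reflection requires 2 n t = (m + ½) λ.
Minimum at m = 0: t = λ / (4 n) = 575 / (4 × 2.08) = 69.1 nm.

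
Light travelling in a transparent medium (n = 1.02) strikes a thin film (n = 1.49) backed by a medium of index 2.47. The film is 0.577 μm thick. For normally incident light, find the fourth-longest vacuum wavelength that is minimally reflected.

At the upper boundary (n = 1.02 to n = 1.49) the reflected ray undergoes a half-wave phase shift.
Ray reflecting at the bottom interface goes from n = 1.49 toward n = 2.47: a half-wave phase shift.
The two reflections carry the same phase change, so no net offset.
So the condition for destructive reflection is 2 n t = (m + ½) λ.
λ = 2 n t / (m + ½). The fourth-longest wavelength is m = 3: λ = 2 × 1.49 × 577 / 3.50 = 491 nm.

491 nm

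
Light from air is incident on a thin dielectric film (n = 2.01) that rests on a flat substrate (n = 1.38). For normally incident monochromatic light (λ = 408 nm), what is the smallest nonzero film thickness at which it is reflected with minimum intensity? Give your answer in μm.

Top surface (1.0 → 2.01): reflection off a higher-index medium gives a half-wave phase shift.
At the lower boundary (n = 2.01 to n = 1.38) the reflected ray undergoes no phase shift.
Net: one phase inversion between the two reflected rays.
For dark reflection here: 2 n t = m λ.
The smallest nonzero thickness corresponds to m = 1: t = m λ / (2 n) = 1.00 × 408 / (2 × 2.01) = 101 nm.

0.101 μm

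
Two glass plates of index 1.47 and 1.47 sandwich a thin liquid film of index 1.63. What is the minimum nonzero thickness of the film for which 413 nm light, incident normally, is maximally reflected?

63.3 nm

At the upper boundary (n = 1.47 to n = 1.63) the reflected ray undergoes a half-wave phase shift.
Bottom surface (1.63 → 1.47): reflection off a lower-index medium gives no phase shift.
Exactly one π shift → a net half-wave offset.
So the condition for constructive reflection is 2 n t = (m + ½) λ.
Minimum at m = 0: t = λ / (4 n) = 413 / (4 × 1.63) = 63.3 nm.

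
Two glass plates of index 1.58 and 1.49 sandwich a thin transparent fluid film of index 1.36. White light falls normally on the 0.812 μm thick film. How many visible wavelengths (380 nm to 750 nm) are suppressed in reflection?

Ray reflecting at the top interface goes from n = 1.58 toward n = 1.36: no phase shift.
Ray reflecting at the bottom interface goes from n = 1.36 toward n = 1.49: a half-wave phase shift.
The two reflections differ by half a wavelength.
For dark reflection here: 2 n t = m λ.
λ = 2 n t / m = 2209 / m nm.
m=2: 1104 nm (IR); m=3: 736 nm (visible); m=4: 552 nm (visible); m=5: 442 nm (visible); m=6: 368 nm (UV).

3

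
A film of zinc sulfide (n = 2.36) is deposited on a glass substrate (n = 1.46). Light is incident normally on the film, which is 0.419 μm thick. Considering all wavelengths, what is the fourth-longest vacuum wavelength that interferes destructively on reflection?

Ray reflecting at the top interface goes from n = 1.0 toward n = 2.36: a half-wave phase shift.
At the lower boundary (n = 2.36 to n = 1.46) the reflected ray undergoes no phase shift.
Net: one phase inversion between the two reflected rays.
With one net inversion, destructive interference in reflection requires 2 n t = m λ.
λ = 2 n t / m. The fourth-longest wavelength is m = 4: λ = 2 × 2.36 × 419 / 4.00 = 494 nm.

494 nm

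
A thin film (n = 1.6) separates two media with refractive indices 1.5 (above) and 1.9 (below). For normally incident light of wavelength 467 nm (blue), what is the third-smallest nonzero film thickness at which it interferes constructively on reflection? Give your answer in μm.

At the upper boundary (n = 1.5 to n = 1.6) the reflected ray undergoes a half-wave phase shift.
At the lower boundary (n = 1.6 to n = 1.9) the reflected ray undergoes a half-wave phase shift.
Net: no relative phase inversion (both shifts match).
With no net inversion, constructive interference in reflection requires 2 n t = m λ.
The third-smallest nonzero thickness corresponds to m = 3: t = m λ / (2 n) = 3.00 × 467 / (2 × 1.6) = 438 nm.

0.438 μm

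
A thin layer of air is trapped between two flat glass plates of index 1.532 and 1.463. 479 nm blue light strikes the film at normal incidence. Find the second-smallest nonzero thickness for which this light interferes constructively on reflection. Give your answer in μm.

0.359 μm

Top surface (1.532 → 1.0): reflection off a lower-index medium gives no phase shift.
At the lower boundary (n = 1.0 to n = 1.463) the reflected ray undergoes a half-wave phase shift.
Exactly one π shift → a net half-wave offset.
For strong reflection here: 2 n t = (m + ½) λ.
The second-smallest nonzero thickness corresponds to m = 1: t = (m + ½) λ / (2 n) = 1.50 × 479 / (2 × 1.0) = 359 nm.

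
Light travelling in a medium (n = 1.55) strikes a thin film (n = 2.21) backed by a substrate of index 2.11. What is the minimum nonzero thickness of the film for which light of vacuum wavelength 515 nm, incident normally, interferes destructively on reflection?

117 nm

Ray reflecting at the top interface goes from n = 1.55 toward n = 2.21: a half-wave phase shift.
At the lower boundary (n = 2.21 to n = 2.11) the reflected ray undergoes no phase shift.
Exactly one π shift → a net half-wave offset.
For minimum reflection here: 2 n t = m λ.
Minimum nonzero at m = 1: t = λ / (2 n) = 515 / (2 × 2.21) = 117 nm.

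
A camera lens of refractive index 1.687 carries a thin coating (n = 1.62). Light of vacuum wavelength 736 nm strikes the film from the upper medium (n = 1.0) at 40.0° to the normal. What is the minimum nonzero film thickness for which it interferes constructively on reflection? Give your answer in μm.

Ray reflecting at the top interface goes from n = 1.0 toward n = 1.62: a half-wave phase shift.
At the lower boundary (n = 1.62 to n = 1.687) the reflected ray undergoes a half-wave phase shift.
Net: no relative phase inversion (both shifts match).
So the condition for constructive reflection is 2 n t cos θ_r = m λ.
Snell's law: 1.0 sin 40.0° = 1.62 sin θ_r → sin θ_r = 0.397, cos θ_r = 0.918.
Minimum nonzero at m = 1: t = λ / (2 n cos θ_r) = 736 / (2 × 1.62 × 0.918) = 247 nm.

0.247 μm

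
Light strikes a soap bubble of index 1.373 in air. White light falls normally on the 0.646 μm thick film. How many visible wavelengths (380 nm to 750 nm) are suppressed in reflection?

2

Top surface (1.0 → 1.373): reflection off a higher-index medium gives a half-wave phase shift.
Bottom surface (1.373 → 1.0): reflection off a lower-index medium gives no phase shift.
Net: one phase inversion between the two reflected rays.
With one net inversion, destructive interference in reflection requires 2 n t = m λ.
λ = 2 n t / m = 1774 / m nm.
m=2: 887 nm (IR); m=3: 591 nm (visible); m=4: 443 nm (visible); m=5: 355 nm (UV).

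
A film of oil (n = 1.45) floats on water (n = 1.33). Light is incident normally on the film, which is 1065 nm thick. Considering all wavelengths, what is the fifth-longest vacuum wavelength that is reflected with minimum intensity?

Top surface (1.0 → 1.45): reflection off a higher-index medium gives a half-wave phase shift.
At the lower boundary (n = 1.45 to n = 1.33) the reflected ray undergoes no phase shift.
The two reflections differ by half a wavelength.
For minimum reflection here: 2 n t = m λ.
λ = 2 n t / m. The fifth-longest wavelength is m = 5: λ = 2 × 1.45 × 1065 / 5.00 = 618 nm.

618 nm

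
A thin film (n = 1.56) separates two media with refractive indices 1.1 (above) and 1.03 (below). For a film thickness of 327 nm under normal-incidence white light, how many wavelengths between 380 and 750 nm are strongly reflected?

At the upper boundary (n = 1.1 to n = 1.56) the reflected ray undergoes a half-wave phase shift.
At the lower boundary (n = 1.56 to n = 1.03) the reflected ray undergoes no phase shift.
Net: one phase inversion between the two reflected rays.
With one net inversion, constructive interference in reflection requires 2 n t = (m + ½) λ.
λ = 2 n t / (m + ½) = 1020 / (m + ½) nm.
m=0: 2040 nm (IR); m=1: 680 nm (visible); m=2: 408 nm (visible); m=3: 291 nm (UV).

2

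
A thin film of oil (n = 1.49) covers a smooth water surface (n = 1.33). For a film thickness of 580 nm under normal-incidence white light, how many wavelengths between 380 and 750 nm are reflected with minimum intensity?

2

At the upper boundary (n = 1.0 to n = 1.49) the reflected ray undergoes a half-wave phase shift.
Ray reflecting at the bottom interface goes from n = 1.49 toward n = 1.33: no phase shift.
Net: one phase inversion between the two reflected rays.
So the condition for destructive reflection is 2 n t = m λ.
λ = 2 n t / m = 1728 / m nm.
m=2: 864 nm (IR); m=3: 576 nm (visible); m=4: 432 nm (visible); m=5: 346 nm (UV).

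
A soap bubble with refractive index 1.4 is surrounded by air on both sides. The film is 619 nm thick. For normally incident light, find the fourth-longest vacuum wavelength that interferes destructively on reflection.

Ray reflecting at the top interface goes from n = 1.0 toward n = 1.4: a half-wave phase shift.
Ray reflecting at the bottom interface goes from n = 1.4 toward n = 1.0: no phase shift.
Exactly one π shift → a net half-wave offset.
So the condition for destructive reflection is 2 n t = m λ.
λ = 2 n t / m. The fourth-longest wavelength is m = 4: λ = 2 × 1.4 × 619 / 4.00 = 433 nm.

433 nm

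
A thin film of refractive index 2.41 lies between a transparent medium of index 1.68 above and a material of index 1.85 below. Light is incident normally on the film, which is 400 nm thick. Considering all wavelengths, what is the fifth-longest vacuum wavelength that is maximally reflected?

Ray reflecting at the top interface goes from n = 1.68 toward n = 2.41: a half-wave phase shift.
At the lower boundary (n = 2.41 to n = 1.85) the reflected ray undergoes no phase shift.
The two reflections differ by half a wavelength.
So the condition for constructive reflection is 2 n t = (m + ½) λ.
λ = 2 n t / (m + ½). The fifth-longest wavelength is m = 4: λ = 2 × 2.41 × 400 / 4.50 = 428 nm.

428 nm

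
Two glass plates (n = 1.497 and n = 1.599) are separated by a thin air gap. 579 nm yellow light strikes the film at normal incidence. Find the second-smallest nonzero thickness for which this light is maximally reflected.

At the upper boundary (n = 1.497 to n = 1.0) the reflected ray undergoes no phase shift.
Ray reflecting at the bottom interface goes from n = 1.0 toward n = 1.599: a half-wave phase shift.
Net: one phase inversion between the two reflected rays.
So the condition for constructive reflection is 2 n t = (m + ½) λ.
The second-smallest nonzero thickness corresponds to m = 1: t = (m + ½) λ / (2 n) = 1.50 × 579 / (2 × 1.0) = 434 nm.

434 nm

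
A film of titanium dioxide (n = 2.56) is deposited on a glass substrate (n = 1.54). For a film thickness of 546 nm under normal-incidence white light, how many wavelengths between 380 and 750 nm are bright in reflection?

3

Ray reflecting at the top interface goes from n = 1.0 toward n = 2.56: a half-wave phase shift.
At the lower boundary (n = 2.56 to n = 1.54) the reflected ray undergoes no phase shift.
Net: one phase inversion between the two reflected rays.
For bright reflection here: 2 n t = (m + ½) λ.
λ = 2 n t / (m + ½) = 2796 / (m + ½) nm.
m=3: 799 nm (IR); m=4: 621 nm (visible); m=5: 508 nm (visible); m=6: 430 nm (visible); m=7: 373 nm (UV).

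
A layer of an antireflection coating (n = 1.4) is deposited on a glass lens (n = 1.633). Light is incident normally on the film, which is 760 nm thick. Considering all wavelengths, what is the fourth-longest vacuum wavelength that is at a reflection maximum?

Top surface (1.0 → 1.4): reflection off a higher-index medium gives a half-wave phase shift.
At the lower boundary (n = 1.4 to n = 1.633) the reflected ray undergoes a half-wave phase shift.
Net: no relative phase inversion (both shifts match).
For strong reflection here: 2 n t = m λ.
λ = 2 n t / m. The fourth-longest wavelength is m = 4: λ = 2 × 1.4 × 760 / 4.00 = 532 nm.

532 nm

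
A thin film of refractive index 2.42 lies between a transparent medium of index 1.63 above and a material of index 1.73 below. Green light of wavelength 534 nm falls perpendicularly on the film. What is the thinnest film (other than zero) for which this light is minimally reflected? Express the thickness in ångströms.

1103 Å

Ray reflecting at the top interface goes from n = 1.63 toward n = 2.42: a half-wave phase shift.
At the lower boundary (n = 2.42 to n = 1.73) the reflected ray undergoes no phase shift.
Net: one phase inversion between the two reflected rays.
So the condition for destructive reflection is 2 n t = m λ.
Minimum nonzero at m = 1: t = λ / (2 n) = 534 / (2 × 2.42) = 110 nm.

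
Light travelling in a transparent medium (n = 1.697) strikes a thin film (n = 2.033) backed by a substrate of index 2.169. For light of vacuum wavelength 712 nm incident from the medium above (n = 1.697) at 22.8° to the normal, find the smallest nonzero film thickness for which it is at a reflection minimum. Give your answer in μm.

At the upper boundary (n = 1.697 to n = 2.033) the reflected ray undergoes a half-wave phase shift.
Bottom surface (2.033 → 2.169): reflection off a higher-index medium gives a half-wave phase shift.
Zero or two π shifts → no net half-wave offset.
With no net inversion, destructive interference in reflection requires 2 n t cos θ_r = (m + ½) λ.
Snell's law: 1.697 sin 22.8° = 2.033 sin θ_r → sin θ_r = 0.323, cos θ_r = 0.946.
Minimum at m = 0: t = λ / (4 n cos θ_r) = 712 / (4 × 2.033 × 0.946) = 92.5 nm.

0.0925 μm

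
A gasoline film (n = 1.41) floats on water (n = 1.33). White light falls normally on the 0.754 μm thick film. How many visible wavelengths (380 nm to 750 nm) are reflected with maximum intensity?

Top surface (1.0 → 1.41): reflection off a higher-index medium gives a half-wave phase shift.
Ray reflecting at the bottom interface goes from n = 1.41 toward n = 1.33: no phase shift.
Exactly one π shift → a net half-wave offset.
So the condition for constructive reflection is 2 n t = (m + ½) λ.
λ = 2 n t / (m + ½) = 2126 / (m + ½) nm.
m=2: 851 nm (IR); m=3: 608 nm (visible); m=4: 473 nm (visible); m=5: 387 nm (visible); m=6: 327 nm (UV).

3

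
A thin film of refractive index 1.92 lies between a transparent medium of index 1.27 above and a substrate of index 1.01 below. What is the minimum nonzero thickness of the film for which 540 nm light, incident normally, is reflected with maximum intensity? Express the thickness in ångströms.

703 Å

At the upper boundary (n = 1.27 to n = 1.92) the reflected ray undergoes a half-wave phase shift.
Ray reflecting at the bottom interface goes from n = 1.92 toward n = 1.01: no phase shift.
Exactly one π shift → a net half-wave offset.
For bright reflection here: 2 n t = (m + ½) λ.
Minimum at m = 0: t = λ / (4 n) = 540 / (4 × 1.92) = 70.3 nm.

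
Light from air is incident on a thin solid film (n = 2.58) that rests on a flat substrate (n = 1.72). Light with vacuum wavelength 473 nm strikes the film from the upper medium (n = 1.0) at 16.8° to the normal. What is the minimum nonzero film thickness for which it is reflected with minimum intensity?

92.2 nm

At the upper boundary (n = 1.0 to n = 2.58) the reflected ray undergoes a half-wave phase shift.
Ray reflecting at the bottom interface goes from n = 2.58 toward n = 1.72: no phase shift.
Exactly one π shift → a net half-wave offset.
So the condition for destructive reflection is 2 n t cos θ_r = m λ.
Snell's law: 1.0 sin 16.8° = 2.58 sin θ_r → sin θ_r = 0.112, cos θ_r = 0.994.
Minimum nonzero at m = 1: t = λ / (2 n cos θ_r) = 473 / (2 × 2.58 × 0.994) = 92.2 nm.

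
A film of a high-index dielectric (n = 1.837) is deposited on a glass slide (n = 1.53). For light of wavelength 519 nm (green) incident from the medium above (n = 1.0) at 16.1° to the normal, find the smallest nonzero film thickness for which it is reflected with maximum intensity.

Top surface (1.0 → 1.837): reflection off a higher-index medium gives a half-wave phase shift.
At the lower boundary (n = 1.837 to n = 1.53) the reflected ray undergoes no phase shift.
Exactly one π shift → a net half-wave offset.
So the condition for constructive reflection is 2 n t cos θ_r = (m + ½) λ.
Snell's law: 1.0 sin 16.1° = 1.837 sin θ_r → sin θ_r = 0.151, cos θ_r = 0.989.
Minimum at m = 0: t = λ / (4 n cos θ_r) = 519 / (4 × 1.837 × 0.989) = 71.5 nm.

71.5 nm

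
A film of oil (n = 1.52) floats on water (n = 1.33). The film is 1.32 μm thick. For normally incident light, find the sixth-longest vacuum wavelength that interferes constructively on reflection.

At the upper boundary (n = 1.0 to n = 1.52) the reflected ray undergoes a half-wave phase shift.
At the lower boundary (n = 1.52 to n = 1.33) the reflected ray undergoes no phase shift.
Exactly one π shift → a net half-wave offset.
So the condition for constructive reflection is 2 n t = (m + ½) λ.
λ = 2 n t / (m + ½). The sixth-longest wavelength is m = 5: λ = 2 × 1.52 × 1320 / 5.50 = 730 nm.

730 nm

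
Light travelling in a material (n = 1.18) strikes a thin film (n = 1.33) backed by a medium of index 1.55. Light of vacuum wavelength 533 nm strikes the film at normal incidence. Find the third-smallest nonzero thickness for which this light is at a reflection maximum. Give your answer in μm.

Ray reflecting at the top interface goes from n = 1.18 toward n = 1.33: a half-wave phase shift.
Bottom surface (1.33 → 1.55): reflection off a higher-index medium gives a half-wave phase shift.
The two reflections carry the same phase change, so no net offset.
With no net inversion, constructive interference in reflection requires 2 n t = m λ.
The third-smallest nonzero thickness corresponds to m = 3: t = m λ / (2 n) = 3.00 × 533 / (2 × 1.33) = 601 nm.

0.601 μm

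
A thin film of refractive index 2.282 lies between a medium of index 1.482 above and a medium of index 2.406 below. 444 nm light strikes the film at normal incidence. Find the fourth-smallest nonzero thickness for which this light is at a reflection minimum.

340 nm

At the upper boundary (n = 1.482 to n = 2.282) the reflected ray undergoes a half-wave phase shift.
At the lower boundary (n = 2.282 to n = 2.406) the reflected ray undergoes a half-wave phase shift.
The two reflections carry the same phase change, so no net offset.
So the condition for destructive reflection is 2 n t = (m + ½) λ.
The fourth-smallest nonzero thickness corresponds to m = 3: t = (m + ½) λ / (2 n) = 3.50 × 444 / (2 × 2.282) = 340 nm.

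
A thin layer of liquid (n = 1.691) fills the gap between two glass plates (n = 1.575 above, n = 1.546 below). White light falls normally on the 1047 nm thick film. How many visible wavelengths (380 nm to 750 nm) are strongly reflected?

Ray reflecting at the top interface goes from n = 1.575 toward n = 1.691: a half-wave phase shift.
At the lower boundary (n = 1.691 to n = 1.546) the reflected ray undergoes no phase shift.
Exactly one π shift → a net half-wave offset.
So the condition for constructive reflection is 2 n t = (m + ½) λ.
λ = 2 n t / (m + ½) = 3541 / (m + ½) nm.
m=4: 787 nm (IR); m=5: 644 nm (visible); m=6: 545 nm (visible); m=7: 472 nm (visible); m=8: 417 nm (visible); m=9: 373 nm (UV).

4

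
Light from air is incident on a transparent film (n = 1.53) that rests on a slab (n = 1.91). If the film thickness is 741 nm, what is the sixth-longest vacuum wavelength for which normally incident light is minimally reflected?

412 nm

Top surface (1.0 → 1.53): reflection off a higher-index medium gives a half-wave phase shift.
Ray reflecting at the bottom interface goes from n = 1.53 toward n = 1.91: a half-wave phase shift.
Zero or two π shifts → no net half-wave offset.
So the condition for destructive reflection is 2 n t = (m + ½) λ.
λ = 2 n t / (m + ½). The sixth-longest wavelength is m = 5: λ = 2 × 1.53 × 741 / 5.50 = 412 nm.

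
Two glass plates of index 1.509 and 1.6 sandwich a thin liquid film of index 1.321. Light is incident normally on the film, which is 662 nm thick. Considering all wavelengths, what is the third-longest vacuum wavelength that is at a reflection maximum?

700 nm

Top surface (1.509 → 1.321): reflection off a lower-index medium gives no phase shift.
Bottom surface (1.321 → 1.6): reflection off a higher-index medium gives a half-wave phase shift.
The two reflections differ by half a wavelength.
With one net inversion, constructive interference in reflection requires 2 n t = (m + ½) λ.
λ = 2 n t / (m + ½). The third-longest wavelength is m = 2: λ = 2 × 1.321 × 662 / 2.50 = 700 nm.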